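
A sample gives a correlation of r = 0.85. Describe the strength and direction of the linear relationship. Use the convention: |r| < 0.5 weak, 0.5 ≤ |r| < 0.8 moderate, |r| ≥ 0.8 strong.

strong positive

r = 0.85 > 0 so the relationship is positive.
|r| = 0.85, which falls in the strong range.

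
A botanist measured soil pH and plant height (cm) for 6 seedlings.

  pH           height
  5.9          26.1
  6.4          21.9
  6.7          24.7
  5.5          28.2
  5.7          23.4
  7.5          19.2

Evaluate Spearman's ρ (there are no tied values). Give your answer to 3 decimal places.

Rank pH: 3, 4, 5, 1, 2, 6
Rank height: 5, 2, 4, 6, 3, 1
d = rank(pH) − rank(height): -2, 2, 1, -5, -1, 5; Σd² = 60
ρ = 1 − 6Σd² / [n(n²−1)] = 1 − 6×60 / (6×35) = 1 − 360/210 ≈ -0.714

-0.714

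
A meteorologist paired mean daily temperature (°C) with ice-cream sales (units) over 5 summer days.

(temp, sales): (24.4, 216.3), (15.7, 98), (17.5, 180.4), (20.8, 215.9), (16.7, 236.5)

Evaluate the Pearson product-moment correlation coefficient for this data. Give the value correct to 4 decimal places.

0.5102

n = 5, Σx = 95.1, Σy = 947.1, Σx² = 1859.63, Σy² = 191478.91, Σxy = 18413.59
nΣxy − ΣxΣy = 92067.95 − 90069.21 = 1998.74
nΣx² − (Σx)² = 9298.15 − 9044.01 = 254.14; nΣy² − (Σy)² = 957394.55 − 896998.41 = 60396.14
r = 1998.74 / √(254.14 × 60396.14) = 1998.74 / 3917.7896 ≈ 0.5102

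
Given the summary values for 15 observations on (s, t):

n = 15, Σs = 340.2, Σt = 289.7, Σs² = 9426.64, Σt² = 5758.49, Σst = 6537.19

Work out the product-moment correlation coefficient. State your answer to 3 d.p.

-0.063

r = (nΣst − ΣsΣt) / √[(nΣs² − (Σs)²)(nΣt² − (Σt)²)]
Numerator: 15×6537.19 − 340.2×289.7 = -498.09
Denominator: √[(141399.6 − 115736.04)(86377.35 − 83926.09)] = √[25663.56 × 2451.26] = 7931.4600
r = -498.09 / 7931.4600 ≈ -0.063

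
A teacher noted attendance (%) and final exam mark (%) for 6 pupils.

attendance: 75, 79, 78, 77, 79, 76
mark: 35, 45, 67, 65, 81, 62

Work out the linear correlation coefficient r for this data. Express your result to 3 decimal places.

n = 6, Σx = 464, Σy = 355, Σx² = 35896, Σy² = 22369, Σxy = 27522
nΣxy − ΣxΣy = 165132 − 164720 = 412
nΣx² − (Σx)² = 215376 − 215296 = 80; nΣy² − (Σy)² = 134214 − 126025 = 8189
r = 412 / √(80 × 8189) = 412 / 809.3948 ≈ 0.509

0.509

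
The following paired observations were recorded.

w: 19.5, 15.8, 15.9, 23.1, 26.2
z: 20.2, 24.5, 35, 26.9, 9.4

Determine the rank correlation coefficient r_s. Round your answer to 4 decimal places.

Rank w: 3, 1, 2, 4, 5
Rank z: 2, 3, 5, 4, 1
d = rank(w) − rank(z): 1, -2, -3, 0, 4; Σd² = 30
ρ = 1 − 6Σd² / [n(n²−1)] = 1 − 6×30 / (5×24) = 1 − 180/120 ≈ -0.5000

-0.5000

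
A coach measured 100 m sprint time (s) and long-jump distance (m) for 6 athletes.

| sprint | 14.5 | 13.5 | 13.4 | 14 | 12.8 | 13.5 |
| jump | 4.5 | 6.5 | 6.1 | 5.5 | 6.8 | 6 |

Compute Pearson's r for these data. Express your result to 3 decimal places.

-0.953

n = 6, Σx = 81.7, Σy = 35.4, Σx² = 1114.15, Σy² = 212.2, Σxy = 479.78
nΣxy − ΣxΣy = 2878.68 − 2892.18 = -13.5
nΣx² − (Σx)² = 6684.9 − 6674.89 = 10.01; nΣy² − (Σy)² = 1273.2 − 1253.16 = 20.04
r = -13.5 / √(10.01 × 20.04) = -13.5 / 14.1633 ≈ -0.953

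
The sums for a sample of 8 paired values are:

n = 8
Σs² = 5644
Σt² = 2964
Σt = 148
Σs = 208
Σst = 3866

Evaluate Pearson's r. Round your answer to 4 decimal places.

0.0779

r = (nΣst − ΣsΣt) / √[(nΣs² − (Σs)²)(nΣt² − (Σt)²)]
Numerator: 8×3866 − 208×148 = 144
Denominator: √[(45152 − 43264)(23712 − 21904)] = √[1888 × 1808] = 1847.5670
r = 144 / 1847.5670 ≈ 0.0779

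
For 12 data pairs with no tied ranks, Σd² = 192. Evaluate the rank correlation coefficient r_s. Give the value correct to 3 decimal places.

0.329

ρ = 1 − 6Σd² / [n(n²−1)] = 1 − 6×192 / (12×143)
  = 1 − 1152/1716 = 1 − 0.6713 ≈ 0.329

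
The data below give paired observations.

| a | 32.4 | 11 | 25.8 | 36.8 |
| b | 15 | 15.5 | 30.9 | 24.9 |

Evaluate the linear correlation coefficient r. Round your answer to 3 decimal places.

n = 4, Σa = 106, Σb = 86.3, Σa² = 3190.64, Σb² = 2040.07, Σab = 2370.04
nΣab − ΣaΣb = 9480.16 − 9147.8 = 332.36
nΣa² − (Σa)² = 12762.56 − 11236 = 1526.56; nΣb² − (Σb)² = 8160.28 − 7447.69 = 712.59
r = 332.36 / √(1526.56 × 712.59) = 332.36 / 1042.9820 ≈ 0.319

0.319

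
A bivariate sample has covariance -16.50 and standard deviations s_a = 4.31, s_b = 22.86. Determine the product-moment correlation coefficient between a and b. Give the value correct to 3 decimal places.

-0.167

r = Cov(a,b) / (s_a · s_b) = -16.50 / (4.31 × 22.86)
  = -16.50 / 98.5266 ≈ -0.167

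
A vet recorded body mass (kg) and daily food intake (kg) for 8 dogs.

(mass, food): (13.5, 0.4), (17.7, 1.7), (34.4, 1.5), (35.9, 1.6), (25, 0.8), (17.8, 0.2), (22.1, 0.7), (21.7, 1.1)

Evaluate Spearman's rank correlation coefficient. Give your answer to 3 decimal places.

Rank mass: 1, 2, 7, 8, 6, 3, 5, 4
Rank food: 2, 8, 6, 7, 4, 1, 3, 5
d = rank(mass) − rank(food): -1, -6, 1, 1, 2, 2, 2, -1; Σd² = 52
ρ = 1 − 6Σd² / [n(n²−1)] = 1 − 6×52 / (8×63) = 1 − 312/504 ≈ 0.381

0.381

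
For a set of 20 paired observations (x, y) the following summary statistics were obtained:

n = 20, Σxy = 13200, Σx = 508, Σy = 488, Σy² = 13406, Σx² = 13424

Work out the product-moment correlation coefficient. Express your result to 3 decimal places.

r = (nΣxy − ΣxΣy) / √[(nΣx² − (Σx)²)(nΣy² − (Σy)²)]
Numerator: 20×13200 − 508×488 = 16096
Denominator: √[(268480 − 258064)(268120 − 238144)] = √[10416 × 29976] = 17670.0316
r = 16096 / 17670.0316 ≈ 0.911

0.911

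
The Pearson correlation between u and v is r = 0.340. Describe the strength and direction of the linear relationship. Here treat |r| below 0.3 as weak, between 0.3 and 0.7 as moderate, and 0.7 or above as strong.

moderate positive

r = 0.340 > 0 so the relationship is positive.
|r| = 0.340, which falls in the moderate range.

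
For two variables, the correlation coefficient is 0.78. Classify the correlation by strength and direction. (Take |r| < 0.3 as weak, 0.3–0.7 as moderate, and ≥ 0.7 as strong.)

strong positive

r = 0.78 > 0 so the relationship is positive.
|r| = 0.78, which falls in the strong range.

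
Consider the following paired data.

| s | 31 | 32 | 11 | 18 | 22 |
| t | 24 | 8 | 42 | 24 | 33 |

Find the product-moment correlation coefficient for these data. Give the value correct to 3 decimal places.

-0.819

n = 5, Σs = 114, Σt = 131, Σs² = 2914, Σt² = 4069, Σst = 2620
nΣst − ΣsΣt = 13100 − 14934 = -1834
nΣs² − (Σs)² = 14570 − 12996 = 1574; nΣt² − (Σt)² = 20345 − 17161 = 3184
r = -1834 / √(1574 × 3184) = -1834 / 2238.6639 ≈ -0.819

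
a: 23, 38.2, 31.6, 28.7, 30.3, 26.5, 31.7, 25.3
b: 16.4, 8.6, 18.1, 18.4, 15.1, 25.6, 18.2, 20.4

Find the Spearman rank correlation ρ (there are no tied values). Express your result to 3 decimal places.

-0.476

Rank a: 1, 8, 6, 4, 5, 3, 7, 2
Rank b: 3, 1, 4, 6, 2, 8, 5, 7
d = rank(a) − rank(b): -2, 7, 2, -2, 3, -5, 2, -5; Σd² = 124
ρ = 1 − 6Σd² / [n(n²−1)] = 1 − 6×124 / (8×63) = 1 − 744/504 ≈ -0.476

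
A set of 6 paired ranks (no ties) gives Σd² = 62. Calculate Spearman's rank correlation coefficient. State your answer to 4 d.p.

-0.7714

ρ = 1 − 6Σd² / [n(n²−1)] = 1 − 6×62 / (6×35)
  = 1 − 372/210 = 1 − 1.77143 ≈ -0.7714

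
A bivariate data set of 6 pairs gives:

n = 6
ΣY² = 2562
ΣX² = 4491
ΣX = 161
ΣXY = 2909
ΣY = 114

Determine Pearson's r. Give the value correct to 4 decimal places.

r = (nΣXY − ΣXΣY) / √[(nΣX² − (ΣX)²)(nΣY² − (ΣY)²)]
Numerator: 6×2909 − 161×114 = -900
Denominator: √[(26946 − 25921)(15372 − 12996)] = √[1025 × 2376] = 1560.5768
r = -900 / 1560.5768 ≈ -0.5767

-0.5767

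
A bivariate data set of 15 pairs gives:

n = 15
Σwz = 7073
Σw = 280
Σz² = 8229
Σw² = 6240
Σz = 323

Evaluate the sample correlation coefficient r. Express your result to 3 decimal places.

0.919

r = (nΣwz − ΣwΣz) / √[(nΣw² − (Σw)²)(nΣz² − (Σz)²)]
Numerator: 15×7073 − 280×323 = 15655
Denominator: √[(93600 − 78400)(123435 − 104329)] = √[15200 × 19106] = 17041.4553
r = 15655 / 17041.4553 ≈ 0.919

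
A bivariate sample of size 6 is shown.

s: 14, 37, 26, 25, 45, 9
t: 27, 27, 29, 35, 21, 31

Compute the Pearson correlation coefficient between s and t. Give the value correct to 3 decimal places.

n = 6, Σs = 156, Σt = 170, Σs² = 4972, Σt² = 4926, Σst = 4230
nΣst − ΣsΣt = 25380 − 26520 = -1140
nΣs² − (Σs)² = 29832 − 24336 = 5496; nΣt² − (Σt)² = 29556 − 28900 = 656
r = -1140 / √(5496 × 656) = -1140 / 1898.7828 ≈ -0.600

-0.600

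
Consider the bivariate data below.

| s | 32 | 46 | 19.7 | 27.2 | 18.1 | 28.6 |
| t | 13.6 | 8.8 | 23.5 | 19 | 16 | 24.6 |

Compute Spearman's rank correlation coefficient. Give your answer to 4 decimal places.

-0.4857

Rank s: 5, 6, 2, 3, 1, 4
Rank t: 2, 1, 5, 4, 3, 6
d = rank(s) − rank(t): 3, 5, -3, -1, -2, -2; Σd² = 52
ρ = 1 − 6Σd² / [n(n²−1)] = 1 − 6×52 / (6×35) = 1 − 312/210 ≈ -0.4857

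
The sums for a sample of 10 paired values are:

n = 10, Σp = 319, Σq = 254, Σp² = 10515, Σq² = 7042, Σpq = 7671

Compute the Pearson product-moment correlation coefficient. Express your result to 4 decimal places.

-0.9649

r = (nΣpq − ΣpΣq) / √[(nΣp² − (Σp)²)(nΣq² − (Σq)²)]
Numerator: 10×7671 − 319×254 = -4316
Denominator: √[(105150 − 101761)(70420 − 64516)] = √[3389 × 5904] = 4473.1036
r = -4316 / 4473.1036 ≈ -0.9649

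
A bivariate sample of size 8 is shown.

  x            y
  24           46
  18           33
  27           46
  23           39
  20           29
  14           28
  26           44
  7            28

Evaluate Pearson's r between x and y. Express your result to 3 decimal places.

n = 8, Σx = 159, Σy = 293, Σx² = 3479, Σy² = 11187, Σxy = 6149
nΣxy − ΣxΣy = 49192 − 46587 = 2605
nΣx² − (Σx)² = 27832 − 25281 = 2551; nΣy² − (Σy)² = 89496 − 85849 = 3647
r = 2605 / √(2551 × 3647) = 2605 / 3050.1634 ≈ 0.854

0.854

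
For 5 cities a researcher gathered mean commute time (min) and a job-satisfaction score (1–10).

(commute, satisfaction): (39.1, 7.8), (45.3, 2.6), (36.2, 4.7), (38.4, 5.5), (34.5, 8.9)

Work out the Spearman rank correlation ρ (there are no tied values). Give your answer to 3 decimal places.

Rank commute: 4, 5, 2, 3, 1
Rank satisfaction: 4, 1, 2, 3, 5
d = rank(commute) − rank(satisfaction): 0, 4, 0, 0, -4; Σd² = 32
ρ = 1 − 6Σd² / [n(n²−1)] = 1 − 6×32 / (5×24) = 1 − 192/120 ≈ -0.600

-0.600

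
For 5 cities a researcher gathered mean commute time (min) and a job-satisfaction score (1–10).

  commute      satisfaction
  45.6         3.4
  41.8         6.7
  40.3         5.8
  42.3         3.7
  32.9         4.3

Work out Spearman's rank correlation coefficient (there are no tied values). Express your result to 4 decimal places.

-0.6000

Rank commute: 5, 3, 2, 4, 1
Rank satisfaction: 1, 5, 4, 2, 3
d = rank(commute) − rank(satisfaction): 4, -2, -2, 2, -2; Σd² = 32
ρ = 1 − 6Σd² / [n(n²−1)] = 1 − 6×32 / (5×24) = 1 − 192/120 ≈ -0.6000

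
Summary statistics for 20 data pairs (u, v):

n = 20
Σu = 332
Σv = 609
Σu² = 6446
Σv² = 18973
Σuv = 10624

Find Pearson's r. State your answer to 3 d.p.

r = (nΣuv − ΣuΣv) / √[(nΣu² − (Σu)²)(nΣv² − (Σv)²)]
Numerator: 20×10624 − 332×609 = 10292
Denominator: √[(128920 − 110224)(379460 − 370881)] = √[18696 × 8579] = 12664.6352
r = 10292 / 12664.6352 ≈ 0.813

0.813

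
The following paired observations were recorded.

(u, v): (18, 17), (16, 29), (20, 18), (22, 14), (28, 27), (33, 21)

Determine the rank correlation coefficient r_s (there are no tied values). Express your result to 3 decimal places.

Rank u: 2, 1, 3, 4, 5, 6
Rank v: 2, 6, 3, 1, 5, 4
d = rank(u) − rank(v): 0, -5, 0, 3, 0, 2; Σd² = 38
ρ = 1 − 6Σd² / [n(n²−1)] = 1 − 6×38 / (6×35) = 1 − 228/210 ≈ -0.086

-0.086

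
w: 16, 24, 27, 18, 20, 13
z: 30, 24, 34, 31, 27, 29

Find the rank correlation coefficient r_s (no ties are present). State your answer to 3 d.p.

0.086

Rank w: 2, 5, 6, 3, 4, 1
Rank z: 4, 1, 6, 5, 2, 3
d = rank(w) − rank(z): -2, 4, 0, -2, 2, -2; Σd² = 32
ρ = 1 − 6Σd² / [n(n²−1)] = 1 − 6×32 / (6×35) = 1 − 192/210 ≈ 0.086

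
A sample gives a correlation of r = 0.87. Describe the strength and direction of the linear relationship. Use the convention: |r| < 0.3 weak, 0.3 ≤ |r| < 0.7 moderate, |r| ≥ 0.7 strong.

r = 0.87 > 0 so the relationship is positive.
|r| = 0.87, which falls in the strong range.

strong positive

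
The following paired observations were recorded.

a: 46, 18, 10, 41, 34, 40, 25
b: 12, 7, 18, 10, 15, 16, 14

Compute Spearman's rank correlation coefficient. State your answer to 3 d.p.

Rank a: 7, 2, 1, 6, 4, 5, 3
Rank b: 3, 1, 7, 2, 5, 6, 4
d = rank(a) − rank(b): 4, 1, -6, 4, -1, -1, -1; Σd² = 72
ρ = 1 − 6Σd² / [n(n²−1)] = 1 − 6×72 / (7×48) = 1 − 432/336 ≈ -0.286

-0.286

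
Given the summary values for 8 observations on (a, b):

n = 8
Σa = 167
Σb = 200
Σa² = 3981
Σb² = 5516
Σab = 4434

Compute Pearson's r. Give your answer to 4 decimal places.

0.5125

r = (nΣab − ΣaΣb) / √[(nΣa² − (Σa)²)(nΣb² − (Σb)²)]
Numerator: 8×4434 − 167×200 = 2072
Denominator: √[(31848 − 27889)(44128 − 40000)] = √[3959 × 4128] = 4042.6170
r = 2072 / 4042.6170 ≈ 0.5125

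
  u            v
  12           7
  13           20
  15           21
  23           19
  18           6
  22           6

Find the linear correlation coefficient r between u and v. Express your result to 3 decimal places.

-0.116

n = 6, Σu = 103, Σv = 79, Σu² = 1875, Σv² = 1323, Σuv = 1336
nΣuv − ΣuΣv = 8016 − 8137 = -121
nΣu² − (Σu)² = 11250 − 10609 = 641; nΣv² − (Σv)² = 7938 − 6241 = 1697
r = -121 / √(641 × 1697) = -121 / 1042.9655 ≈ -0.116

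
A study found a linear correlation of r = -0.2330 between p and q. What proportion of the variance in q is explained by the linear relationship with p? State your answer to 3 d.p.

r² = (-0.2330)² = 0.054

0.054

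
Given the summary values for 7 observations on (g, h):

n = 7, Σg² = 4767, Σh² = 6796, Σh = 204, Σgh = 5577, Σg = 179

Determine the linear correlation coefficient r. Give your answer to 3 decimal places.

r = (nΣgh − ΣgΣh) / √[(nΣg² − (Σg)²)(nΣh² − (Σh)²)]
Numerator: 7×5577 − 179×204 = 2523
Denominator: √[(33369 − 32041)(47572 − 41616)] = √[1328 × 5956] = 2812.3954
r = 2523 / 2812.3954 ≈ 0.897

0.897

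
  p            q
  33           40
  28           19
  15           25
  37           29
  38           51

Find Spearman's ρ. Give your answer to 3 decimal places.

0.800

Rank p: 3, 2, 1, 4, 5
Rank q: 4, 1, 2, 3, 5
d = rank(p) − rank(q): -1, 1, -1, 1, 0; Σd² = 4
ρ = 1 − 6Σd² / [n(n²−1)] = 1 − 6×4 / (5×24) = 1 − 24/120 ≈ 0.800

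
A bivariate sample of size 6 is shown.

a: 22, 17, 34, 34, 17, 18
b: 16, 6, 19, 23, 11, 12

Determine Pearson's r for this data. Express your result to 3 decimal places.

0.903

n = 6, Σa = 142, Σb = 87, Σa² = 3698, Σb² = 1447, Σab = 2285
nΣab − ΣaΣb = 13710 − 12354 = 1356
nΣa² − (Σa)² = 22188 − 20164 = 2024; nΣb² − (Σb)² = 8682 − 7569 = 1113
r = 1356 / √(2024 × 1113) = 1356 / 1500.9037 ≈ 0.903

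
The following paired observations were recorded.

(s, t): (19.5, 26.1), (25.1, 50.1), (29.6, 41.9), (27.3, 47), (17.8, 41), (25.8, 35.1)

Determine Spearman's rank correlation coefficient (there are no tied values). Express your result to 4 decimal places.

Rank s: 2, 3, 6, 5, 1, 4
Rank t: 1, 6, 4, 5, 3, 2
d = rank(s) − rank(t): 1, -3, 2, 0, -2, 2; Σd² = 22
ρ = 1 − 6Σd² / [n(n²−1)] = 1 − 6×22 / (6×35) = 1 − 132/210 ≈ 0.3714

0.3714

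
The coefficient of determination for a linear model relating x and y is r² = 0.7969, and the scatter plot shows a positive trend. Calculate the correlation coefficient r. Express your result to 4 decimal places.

|r| = √0.7969 = 0.8927
The association is positive, so r = 0.8927.

0.8927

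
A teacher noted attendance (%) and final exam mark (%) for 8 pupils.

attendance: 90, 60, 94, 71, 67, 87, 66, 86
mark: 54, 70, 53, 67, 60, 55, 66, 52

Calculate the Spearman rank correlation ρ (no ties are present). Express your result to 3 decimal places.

-0.786

Rank attendance: 7, 1, 8, 4, 3, 6, 2, 5
Rank mark: 3, 8, 2, 7, 5, 4, 6, 1
d = rank(attendance) − rank(mark): 4, -7, 6, -3, -2, 2, -4, 4; Σd² = 150
ρ = 1 − 6Σd² / [n(n²−1)] = 1 − 6×150 / (8×63) = 1 − 900/504 ≈ -0.786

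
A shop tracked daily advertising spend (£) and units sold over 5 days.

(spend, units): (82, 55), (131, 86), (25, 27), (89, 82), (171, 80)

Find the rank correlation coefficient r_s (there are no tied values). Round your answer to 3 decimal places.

0.700

Rank spend: 2, 4, 1, 3, 5
Rank units: 2, 5, 1, 4, 3
d = rank(spend) − rank(units): 0, -1, 0, -1, 2; Σd² = 6
ρ = 1 − 6Σd² / [n(n²−1)] = 1 − 6×6 / (5×24) = 1 − 36/120 ≈ 0.700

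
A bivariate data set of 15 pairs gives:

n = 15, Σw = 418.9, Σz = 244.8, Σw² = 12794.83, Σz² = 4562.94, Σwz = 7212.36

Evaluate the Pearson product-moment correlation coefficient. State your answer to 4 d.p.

r = (nΣwz − ΣwΣz) / √[(nΣw² − (Σw)²)(nΣz² − (Σz)²)]
Numerator: 15×7212.36 − 418.9×244.8 = 5638.68
Denominator: √[(191922.45 − 175477.21)(68444.1 − 59927.04)] = √[16445.24 × 8517.06] = 11834.9100
r = 5638.68 / 11834.9100 ≈ 0.4764

0.4764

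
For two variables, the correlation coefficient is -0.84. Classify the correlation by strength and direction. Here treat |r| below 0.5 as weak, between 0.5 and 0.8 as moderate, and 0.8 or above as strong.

strong negative

r = -0.84 < 0 so the relationship is negative.
|r| = 0.84, which falls in the strong range.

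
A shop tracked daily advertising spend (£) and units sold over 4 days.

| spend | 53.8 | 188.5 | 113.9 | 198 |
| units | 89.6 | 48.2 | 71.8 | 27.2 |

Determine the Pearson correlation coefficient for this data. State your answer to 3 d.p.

n = 4, Σx = 554.2, Σy = 236.8, Σx² = 90603.9, Σy² = 16246.48, Σxy = 27469.8
nΣxy − ΣxΣy = 109879.2 − 131234.56 = -21355.36
nΣx² − (Σx)² = 362415.6 − 307137.64 = 55277.96; nΣy² − (Σy)² = 64985.92 − 56074.24 = 8911.68
r = -21355.36 / √(55277.96 × 8911.68) = -21355.36 / 22195.0330 ≈ -0.962

-0.962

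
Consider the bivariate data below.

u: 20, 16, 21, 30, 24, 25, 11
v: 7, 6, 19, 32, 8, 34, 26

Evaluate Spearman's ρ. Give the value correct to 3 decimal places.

Rank u: 3, 2, 4, 7, 5, 6, 1
Rank v: 2, 1, 4, 6, 3, 7, 5
d = rank(u) − rank(v): 1, 1, 0, 1, 2, -1, -4; Σd² = 24
ρ = 1 − 6Σd² / [n(n²−1)] = 1 − 6×24 / (7×48) = 1 − 144/336 ≈ 0.571

0.571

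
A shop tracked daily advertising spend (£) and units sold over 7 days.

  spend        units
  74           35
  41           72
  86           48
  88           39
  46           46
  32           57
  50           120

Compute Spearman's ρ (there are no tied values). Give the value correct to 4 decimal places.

Rank spend: 5, 2, 6, 7, 3, 1, 4
Rank units: 1, 6, 4, 2, 3, 5, 7
d = rank(spend) − rank(units): 4, -4, 2, 5, 0, -4, -3; Σd² = 86
ρ = 1 − 6Σd² / [n(n²−1)] = 1 − 6×86 / (7×48) = 1 − 516/336 ≈ -0.5357

-0.5357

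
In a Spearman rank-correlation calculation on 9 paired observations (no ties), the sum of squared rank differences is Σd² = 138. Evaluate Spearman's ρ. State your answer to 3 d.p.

ρ = 1 − 6Σd² / [n(n²−1)] = 1 − 6×138 / (9×80)
  = 1 − 828/720 = 1 − 1.1500 ≈ -0.150

-0.150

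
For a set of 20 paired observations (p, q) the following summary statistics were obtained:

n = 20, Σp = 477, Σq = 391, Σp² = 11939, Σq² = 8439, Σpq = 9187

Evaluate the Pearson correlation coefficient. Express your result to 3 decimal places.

-0.207

r = (nΣpq − ΣpΣq) / √[(nΣp² − (Σp)²)(nΣq² − (Σq)²)]
Numerator: 20×9187 − 477×391 = -2767
Denominator: √[(238780 − 227529)(168780 − 152881)] = √[11251 × 15899] = 13374.5897
r = -2767 / 13374.5897 ≈ -0.207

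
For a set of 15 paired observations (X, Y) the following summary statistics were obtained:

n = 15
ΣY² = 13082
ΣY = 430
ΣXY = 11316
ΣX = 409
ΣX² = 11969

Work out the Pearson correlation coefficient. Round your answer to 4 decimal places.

-0.5202

r = (nΣXY − ΣXΣY) / √[(nΣX² − (ΣX)²)(nΣY² − (ΣY)²)]
Numerator: 15×11316 − 409×430 = -6130
Denominator: √[(179535 − 167281)(196230 − 184900)] = √[12254 × 11330] = 11782.9462
r = -6130 / 11782.9462 ≈ -0.5202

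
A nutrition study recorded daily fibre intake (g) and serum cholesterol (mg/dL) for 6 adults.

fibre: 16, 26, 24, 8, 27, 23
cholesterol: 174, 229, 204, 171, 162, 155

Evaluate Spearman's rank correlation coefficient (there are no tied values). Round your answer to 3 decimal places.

0.143

Rank fibre: 2, 5, 4, 1, 6, 3
Rank cholesterol: 4, 6, 5, 3, 2, 1
d = rank(fibre) − rank(cholesterol): -2, -1, -1, -2, 4, 2; Σd² = 30
ρ = 1 − 6Σd² / [n(n²−1)] = 1 − 6×30 / (6×35) = 1 − 180/210 ≈ 0.143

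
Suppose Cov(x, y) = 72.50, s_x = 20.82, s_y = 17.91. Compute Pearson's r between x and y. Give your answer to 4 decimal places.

0.1944

r = Cov(x,y) / (s_x · s_y) = 72.50 / (20.82 × 17.91)
  = 72.50 / 372.8862 ≈ 0.1944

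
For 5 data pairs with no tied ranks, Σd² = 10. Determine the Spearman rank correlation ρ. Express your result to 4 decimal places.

ρ = 1 − 6Σd² / [n(n²−1)] = 1 − 6×10 / (5×24)
  = 1 − 60/120 = 1 − 0.50000 ≈ 0.5000

0.5000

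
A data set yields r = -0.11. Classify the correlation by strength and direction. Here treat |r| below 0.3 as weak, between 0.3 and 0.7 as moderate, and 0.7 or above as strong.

weak negative

r = -0.11 < 0 so the relationship is negative.
|r| = 0.11, which falls in the weak range.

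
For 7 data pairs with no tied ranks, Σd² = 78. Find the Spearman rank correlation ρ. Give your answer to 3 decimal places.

ρ = 1 − 6Σd² / [n(n²−1)] = 1 − 6×78 / (7×48)
  = 1 − 468/336 = 1 − 1.3929 ≈ -0.393

-0.393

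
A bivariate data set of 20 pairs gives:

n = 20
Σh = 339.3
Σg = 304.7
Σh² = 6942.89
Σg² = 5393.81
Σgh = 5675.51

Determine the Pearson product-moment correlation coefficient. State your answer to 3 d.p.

r = (nΣgh − ΣgΣh) / √[(nΣg² − (Σg)²)(nΣh² − (Σh)²)]
Numerator: 20×5675.51 − 304.7×339.3 = 10125.49
Denominator: √[(107876.2 − 92842.09)(138857.8 − 115124.49)] = √[15034.11 × 23733.31] = 18889.3937
r = 10125.49 / 18889.3937 ≈ 0.536

0.536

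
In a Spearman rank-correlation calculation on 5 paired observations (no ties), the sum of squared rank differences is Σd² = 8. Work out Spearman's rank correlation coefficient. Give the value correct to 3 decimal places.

ρ = 1 − 6Σd² / [n(n²−1)] = 1 − 6×8 / (5×24)
  = 1 − 48/120 = 1 − 0.4000 ≈ 0.600

0.600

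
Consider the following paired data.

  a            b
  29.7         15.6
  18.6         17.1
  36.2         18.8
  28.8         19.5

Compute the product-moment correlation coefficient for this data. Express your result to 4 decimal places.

0.3260

n = 4, Σa = 113.3, Σb = 71, Σa² = 3367.93, Σb² = 1269.46, Σab = 2023.54
nΣab − ΣaΣb = 8094.16 − 8044.3 = 49.86
nΣa² − (Σa)² = 13471.72 − 12836.89 = 634.83; nΣb² − (Σb)² = 5077.84 − 5041 = 36.84
r = 49.86 / √(634.83 × 36.84) = 49.86 / 152.9285 ≈ 0.3260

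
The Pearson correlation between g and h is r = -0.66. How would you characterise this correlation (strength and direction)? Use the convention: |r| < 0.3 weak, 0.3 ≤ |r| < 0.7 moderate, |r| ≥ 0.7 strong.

r = -0.66 < 0 so the relationship is negative.
|r| = 0.66, which falls in the moderate range.

moderate negative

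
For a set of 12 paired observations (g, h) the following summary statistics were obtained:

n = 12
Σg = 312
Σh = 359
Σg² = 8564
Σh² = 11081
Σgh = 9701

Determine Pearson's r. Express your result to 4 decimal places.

0.9349

r = (nΣgh − ΣgΣh) / √[(nΣg² − (Σg)²)(nΣh² − (Σh)²)]
Numerator: 12×9701 − 312×359 = 4404
Denominator: √[(102768 − 97344)(132972 − 128881)] = √[5424 × 4091] = 4710.5821
r = 4404 / 4710.5821 ≈ 0.9349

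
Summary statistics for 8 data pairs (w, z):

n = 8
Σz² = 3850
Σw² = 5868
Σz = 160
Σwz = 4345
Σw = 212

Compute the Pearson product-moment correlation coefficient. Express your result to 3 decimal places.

0.260

r = (nΣwz − ΣwΣz) / √[(nΣw² − (Σw)²)(nΣz² − (Σz)²)]
Numerator: 8×4345 − 212×160 = 840
Denominator: √[(46944 − 44944)(30800 − 25600)] = √[2000 × 5200] = 3224.9031
r = 840 / 3224.9031 ≈ 0.260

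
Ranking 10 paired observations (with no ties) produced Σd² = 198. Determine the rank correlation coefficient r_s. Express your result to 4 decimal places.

-0.2000

ρ = 1 − 6Σd² / [n(n²−1)] = 1 − 6×198 / (10×99)
  = 1 − 1188/990 = 1 − 1.20000 ≈ -0.2000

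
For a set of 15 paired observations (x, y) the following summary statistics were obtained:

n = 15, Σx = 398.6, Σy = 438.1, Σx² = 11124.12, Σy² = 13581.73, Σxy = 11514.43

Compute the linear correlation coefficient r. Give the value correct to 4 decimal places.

r = (nΣxy − ΣxΣy) / √[(nΣx² − (Σx)²)(nΣy² − (Σy)²)]
Numerator: 15×11514.43 − 398.6×438.1 = -1910.21
Denominator: √[(166861.8 − 158881.96)(203725.95 − 191931.61)] = √[7979.84 × 11794.34] = 9701.3889
r = -1910.21 / 9701.3889 ≈ -0.1969

-0.1969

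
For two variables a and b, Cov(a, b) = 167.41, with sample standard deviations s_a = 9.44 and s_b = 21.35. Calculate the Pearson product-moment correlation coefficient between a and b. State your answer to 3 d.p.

r = Cov(a,b) / (s_a · s_b) = 167.41 / (9.44 × 21.35)
  = 167.41 / 201.5440 ≈ 0.831

0.831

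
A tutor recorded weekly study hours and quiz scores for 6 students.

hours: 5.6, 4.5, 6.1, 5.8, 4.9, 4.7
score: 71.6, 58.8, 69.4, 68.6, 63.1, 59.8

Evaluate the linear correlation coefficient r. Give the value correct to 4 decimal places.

0.9211

n = 6, Σx = 31.6, Σy = 391.3, Σx² = 168.56, Σy² = 25663.97, Σxy = 2077.03
nΣxy − ΣxΣy = 12462.18 − 12365.08 = 97.1
nΣx² − (Σx)² = 1011.36 − 998.56 = 12.8; nΣy² − (Σy)² = 153983.82 − 153115.69 = 868.13
r = 97.1 / √(12.8 × 868.13) = 97.1 / 105.4138 ≈ 0.9211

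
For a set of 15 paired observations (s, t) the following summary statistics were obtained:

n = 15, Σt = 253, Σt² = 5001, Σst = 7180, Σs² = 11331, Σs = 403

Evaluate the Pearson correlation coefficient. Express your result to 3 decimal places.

0.630

r = (nΣst − ΣsΣt) / √[(nΣs² − (Σs)²)(nΣt² − (Σt)²)]
Numerator: 15×7180 − 403×253 = 5741
Denominator: √[(169965 − 162409)(75015 − 64009)] = √[7556 × 11006] = 9119.2837
r = 5741 / 9119.2837 ≈ 0.630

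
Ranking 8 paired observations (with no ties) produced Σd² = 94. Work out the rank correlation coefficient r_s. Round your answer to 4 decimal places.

ρ = 1 − 6Σd² / [n(n²−1)] = 1 − 6×94 / (8×63)
  = 1 − 564/504 = 1 − 1.11905 ≈ -0.1190

-0.1190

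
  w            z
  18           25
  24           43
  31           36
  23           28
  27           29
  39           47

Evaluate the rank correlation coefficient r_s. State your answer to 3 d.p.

0.829

Rank w: 1, 3, 5, 2, 4, 6
Rank z: 1, 5, 4, 2, 3, 6
d = rank(w) − rank(z): 0, -2, 1, 0, 1, 0; Σd² = 6
ρ = 1 − 6Σd² / [n(n²−1)] = 1 − 6×6 / (6×35) = 1 − 36/210 ≈ 0.829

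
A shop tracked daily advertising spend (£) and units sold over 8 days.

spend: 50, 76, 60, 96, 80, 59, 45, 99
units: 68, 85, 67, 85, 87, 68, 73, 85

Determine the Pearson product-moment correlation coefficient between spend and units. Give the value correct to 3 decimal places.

n = 8, Σx = 565, Σy = 618, Σx² = 42799, Σy² = 48310, Σxy = 44712
nΣxy − ΣxΣy = 357696 − 349170 = 8526
nΣx² − (Σx)² = 342392 − 319225 = 23167; nΣy² − (Σy)² = 386480 − 381924 = 4556
r = 8526 / √(23167 × 4556) = 8526 / 10273.6971 ≈ 0.830

0.830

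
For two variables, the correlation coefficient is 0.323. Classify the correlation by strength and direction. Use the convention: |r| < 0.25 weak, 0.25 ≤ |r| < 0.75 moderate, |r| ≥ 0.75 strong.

moderate positive

r = 0.323 > 0 so the relationship is positive.
|r| = 0.323, which falls in the moderate range.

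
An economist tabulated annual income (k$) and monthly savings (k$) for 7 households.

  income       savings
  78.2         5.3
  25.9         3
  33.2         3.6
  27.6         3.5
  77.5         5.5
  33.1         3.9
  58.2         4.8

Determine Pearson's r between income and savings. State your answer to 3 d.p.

0.978

n = 7, Σx = 333.7, Σy = 29.6, Σx² = 19139.15, Σy² = 130.8, Σxy = 1542.98
nΣxy − ΣxΣy = 10800.86 − 9877.52 = 923.34
nΣx² − (Σx)² = 133974.05 − 111355.69 = 22618.36; nΣy² − (Σy)² = 915.6 − 876.16 = 39.44
r = 923.34 / √(22618.36 × 39.44) = 923.34 / 944.4936 ≈ 0.978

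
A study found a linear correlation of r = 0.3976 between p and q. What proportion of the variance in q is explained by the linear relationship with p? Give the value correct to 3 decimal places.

0.158

r² = (0.3976)² = 0.158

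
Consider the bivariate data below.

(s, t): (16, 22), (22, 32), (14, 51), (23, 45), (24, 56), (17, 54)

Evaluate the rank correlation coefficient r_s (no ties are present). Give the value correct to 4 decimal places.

0.3714

Rank s: 2, 4, 1, 5, 6, 3
Rank t: 1, 2, 4, 3, 6, 5
d = rank(s) − rank(t): 1, 2, -3, 2, 0, -2; Σd² = 22
ρ = 1 − 6Σd² / [n(n²−1)] = 1 − 6×22 / (6×35) = 1 − 132/210 ≈ 0.3714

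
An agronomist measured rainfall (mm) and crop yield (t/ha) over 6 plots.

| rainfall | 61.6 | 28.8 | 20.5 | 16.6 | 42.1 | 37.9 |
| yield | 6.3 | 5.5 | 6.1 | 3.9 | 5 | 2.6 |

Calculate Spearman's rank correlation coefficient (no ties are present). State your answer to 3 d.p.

0.314

Rank rainfall: 6, 3, 2, 1, 5, 4
Rank yield: 6, 4, 5, 2, 3, 1
d = rank(rainfall) − rank(yield): 0, -1, -3, -1, 2, 3; Σd² = 24
ρ = 1 − 6Σd² / [n(n²−1)] = 1 − 6×24 / (6×35) = 1 − 144/210 ≈ 0.314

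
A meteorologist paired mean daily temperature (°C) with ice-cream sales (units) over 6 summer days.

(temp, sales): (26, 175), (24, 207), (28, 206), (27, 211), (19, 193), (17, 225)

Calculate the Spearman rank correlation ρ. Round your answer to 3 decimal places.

-0.257

Rank temp: 4, 3, 6, 5, 2, 1
Rank sales: 1, 4, 3, 5, 2, 6
d = rank(temp) − rank(sales): 3, -1, 3, 0, 0, -5; Σd² = 44
ρ = 1 − 6Σd² / [n(n²−1)] = 1 − 6×44 / (6×35) = 1 − 264/210 ≈ -0.257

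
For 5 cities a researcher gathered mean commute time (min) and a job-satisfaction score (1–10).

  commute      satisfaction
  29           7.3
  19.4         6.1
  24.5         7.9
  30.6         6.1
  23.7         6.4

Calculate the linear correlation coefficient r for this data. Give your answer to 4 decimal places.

0.1432

n = 5, Σx = 127.2, Σy = 33.8, Σx² = 3315.66, Σy² = 231.08, Σxy = 861.93
nΣxy − ΣxΣy = 4309.65 − 4299.36 = 10.29
nΣx² − (Σx)² = 16578.3 − 16179.84 = 398.46; nΣy² − (Σy)² = 1155.4 − 1142.44 = 12.96
r = 10.29 / √(398.46 × 12.96) = 10.29 / 71.8613 ≈ 0.1432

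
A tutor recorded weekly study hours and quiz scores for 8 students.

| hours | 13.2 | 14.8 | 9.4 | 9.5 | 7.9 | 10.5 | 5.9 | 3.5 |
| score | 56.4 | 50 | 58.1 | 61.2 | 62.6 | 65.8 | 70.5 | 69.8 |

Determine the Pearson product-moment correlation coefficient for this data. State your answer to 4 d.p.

n = 8, Σx = 74.7, Σy = 494.4, Σx² = 791.61, Σy² = 30892.7, Σxy = 4457.71
nΣxy − ΣxΣy = 35661.68 − 36931.68 = -1270
nΣx² − (Σx)² = 6332.88 − 5580.09 = 752.79; nΣy² − (Σy)² = 247141.6 − 244431.36 = 2710.24
r = -1270 / √(752.79 × 2710.24) = -1270 / 1428.3702 ≈ -0.8891

-0.8891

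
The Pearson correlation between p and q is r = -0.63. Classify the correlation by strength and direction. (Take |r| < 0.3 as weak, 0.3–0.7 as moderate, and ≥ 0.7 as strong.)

moderate negative

r = -0.63 < 0 so the relationship is negative.
|r| = 0.63, which falls in the moderate range.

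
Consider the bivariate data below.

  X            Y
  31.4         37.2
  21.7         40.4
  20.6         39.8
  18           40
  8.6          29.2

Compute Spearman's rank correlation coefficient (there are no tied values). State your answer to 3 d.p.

0.300

Rank X: 5, 4, 3, 2, 1
Rank Y: 2, 5, 3, 4, 1
d = rank(X) − rank(Y): 3, -1, 0, -2, 0; Σd² = 14
ρ = 1 − 6Σd² / [n(n²−1)] = 1 − 6×14 / (5×24) = 1 − 84/120 ≈ 0.300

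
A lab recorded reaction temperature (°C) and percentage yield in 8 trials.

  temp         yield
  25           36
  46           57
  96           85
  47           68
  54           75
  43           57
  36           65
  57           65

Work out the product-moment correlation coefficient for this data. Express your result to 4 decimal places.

n = 8, Σx = 404, Σy = 508, Σx² = 23476, Σy² = 33718, Σxy = 27424
nΣxy − ΣxΣy = 219392 − 205232 = 14160
nΣx² − (Σx)² = 187808 − 163216 = 24592; nΣy² − (Σy)² = 269744 − 258064 = 11680
r = 14160 / √(24592 × 11680) = 14160 / 16947.9958 ≈ 0.8355

0.8355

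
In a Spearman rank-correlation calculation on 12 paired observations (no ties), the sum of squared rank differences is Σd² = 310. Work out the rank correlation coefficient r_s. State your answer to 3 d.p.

ρ = 1 − 6Σd² / [n(n²−1)] = 1 − 6×310 / (12×143)
  = 1 − 1860/1716 = 1 − 1.0839 ≈ -0.084

-0.084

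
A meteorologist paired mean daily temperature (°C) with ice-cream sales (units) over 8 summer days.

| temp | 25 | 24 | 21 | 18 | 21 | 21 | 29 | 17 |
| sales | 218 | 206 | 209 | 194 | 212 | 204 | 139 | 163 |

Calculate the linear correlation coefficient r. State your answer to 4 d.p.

-0.2351

n = 8, Σx = 176, Σy = 1545, Σx² = 3978, Σy² = 303727, Σxy = 33813
nΣxy − ΣxΣy = 270504 − 271920 = -1416
nΣx² − (Σx)² = 31824 − 30976 = 848; nΣy² − (Σy)² = 2429816 − 2387025 = 42791
r = -1416 / √(848 × 42791) = -1416 / 6023.8499 ≈ -0.2351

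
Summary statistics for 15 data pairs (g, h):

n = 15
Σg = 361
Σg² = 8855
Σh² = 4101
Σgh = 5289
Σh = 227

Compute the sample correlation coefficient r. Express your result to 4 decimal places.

r = (nΣgh − ΣgΣh) / √[(nΣg² − (Σg)²)(nΣh² − (Σh)²)]
Numerator: 15×5289 − 361×227 = -2612
Denominator: √[(132825 − 130321)(61515 − 51529)] = √[2504 × 9986] = 5000.4944
r = -2612 / 5000.4944 ≈ -0.5223

-0.5223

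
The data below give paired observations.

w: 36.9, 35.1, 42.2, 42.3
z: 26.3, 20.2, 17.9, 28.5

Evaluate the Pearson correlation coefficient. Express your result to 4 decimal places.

n = 4, Σw = 156.5, Σz = 92.9, Σw² = 6163.75, Σz² = 2232.39, Σwz = 3640.42
nΣwz − ΣwΣz = 14561.68 − 14538.85 = 22.83
nΣw² − (Σw)² = 24655 − 24492.25 = 162.75; nΣz² − (Σz)² = 8929.56 − 8630.41 = 299.15
r = 22.83 / √(162.75 × 299.15) = 22.83 / 220.6505 ≈ 0.1035

0.1035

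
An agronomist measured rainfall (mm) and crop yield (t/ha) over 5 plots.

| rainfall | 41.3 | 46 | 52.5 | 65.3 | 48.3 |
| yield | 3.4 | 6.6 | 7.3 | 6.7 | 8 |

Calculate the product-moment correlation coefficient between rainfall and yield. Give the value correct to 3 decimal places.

n = 5, Σx = 253.4, Σy = 32, Σx² = 13174.92, Σy² = 217.3, Σxy = 1651.18
nΣxy − ΣxΣy = 8255.9 − 8108.8 = 147.1
nΣx² − (Σx)² = 65874.6 − 64211.56 = 1663.04; nΣy² − (Σy)² = 1086.5 − 1024 = 62.5
r = 147.1 / √(1663.04 × 62.5) = 147.1 / 322.3973 ≈ 0.456

0.456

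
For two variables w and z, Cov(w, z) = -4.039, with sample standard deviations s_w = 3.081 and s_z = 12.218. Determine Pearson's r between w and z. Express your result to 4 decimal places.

r = Cov(w,z) / (s_w · s_z) = -4.039 / (3.081 × 12.218)
  = -4.039 / 37.6437 ≈ -0.1073

-0.1073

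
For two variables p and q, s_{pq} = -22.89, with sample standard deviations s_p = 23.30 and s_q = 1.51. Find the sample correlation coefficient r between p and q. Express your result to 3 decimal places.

-0.651

r = Cov(p,q) / (s_p · s_q) = -22.89 / (23.30 × 1.51)
  = -22.89 / 35.1830 ≈ -0.651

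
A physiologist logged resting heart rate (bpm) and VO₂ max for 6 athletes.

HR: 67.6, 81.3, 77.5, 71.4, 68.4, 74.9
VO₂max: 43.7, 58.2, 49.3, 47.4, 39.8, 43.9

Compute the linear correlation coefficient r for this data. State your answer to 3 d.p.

0.863

n = 6, Σx = 441.1, Σy = 282.3, Σx² = 32572.23, Σy² = 13485.43, Σxy = 20901.32
nΣxy − ΣxΣy = 125407.92 − 124522.53 = 885.39
nΣx² − (Σx)² = 195433.38 − 194569.21 = 864.17; nΣy² − (Σy)² = 80912.58 − 79693.29 = 1219.29
r = 885.39 / √(864.17 × 1219.29) = 885.39 / 1026.4862 ≈ 0.863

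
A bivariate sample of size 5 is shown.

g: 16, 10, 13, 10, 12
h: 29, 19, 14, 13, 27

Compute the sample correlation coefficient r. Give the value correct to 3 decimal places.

n = 5, Σg = 61, Σh = 102, Σg² = 769, Σh² = 2296, Σgh = 1290
nΣgh − ΣgΣh = 6450 − 6222 = 228
nΣg² − (Σg)² = 3845 − 3721 = 124; nΣh² − (Σh)² = 11480 − 10404 = 1076
r = 228 / √(124 × 1076) = 228 / 365.2725 ≈ 0.624

0.624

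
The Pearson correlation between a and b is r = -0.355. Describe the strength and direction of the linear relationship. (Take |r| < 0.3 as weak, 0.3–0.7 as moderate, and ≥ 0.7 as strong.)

moderate negative

r = -0.355 < 0 so the relationship is negative.
|r| = 0.355, which falls in the moderate range.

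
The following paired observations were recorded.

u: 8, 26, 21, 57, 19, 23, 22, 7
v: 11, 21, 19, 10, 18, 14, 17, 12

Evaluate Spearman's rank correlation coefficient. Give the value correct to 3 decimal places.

0.095

Rank u: 2, 7, 4, 8, 3, 6, 5, 1
Rank v: 2, 8, 7, 1, 6, 4, 5, 3
d = rank(u) − rank(v): 0, -1, -3, 7, -3, 2, 0, -2; Σd² = 76
ρ = 1 − 6Σd² / [n(n²−1)] = 1 − 6×76 / (8×63) = 1 − 456/504 ≈ 0.095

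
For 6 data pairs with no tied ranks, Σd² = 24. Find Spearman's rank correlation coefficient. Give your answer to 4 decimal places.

ρ = 1 − 6Σd² / [n(n²−1)] = 1 − 6×24 / (6×35)
  = 1 − 144/210 = 1 − 0.68571 ≈ 0.3143

0.3143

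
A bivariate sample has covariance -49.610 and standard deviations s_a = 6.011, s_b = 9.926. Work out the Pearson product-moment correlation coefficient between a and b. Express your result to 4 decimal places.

r = Cov(a,b) / (s_a · s_b) = -49.610 / (6.011 × 9.926)
  = -49.610 / 59.6652 ≈ -0.8315

-0.8315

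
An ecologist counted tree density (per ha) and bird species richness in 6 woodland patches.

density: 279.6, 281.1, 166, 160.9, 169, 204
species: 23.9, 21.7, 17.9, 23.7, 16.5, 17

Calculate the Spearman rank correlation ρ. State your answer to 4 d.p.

Rank density: 5, 6, 2, 1, 3, 4
Rank species: 6, 4, 3, 5, 1, 2
d = rank(density) − rank(species): -1, 2, -1, -4, 2, 2; Σd² = 30
ρ = 1 − 6Σd² / [n(n²−1)] = 1 − 6×30 / (6×35) = 1 − 180/210 ≈ 0.1429

0.1429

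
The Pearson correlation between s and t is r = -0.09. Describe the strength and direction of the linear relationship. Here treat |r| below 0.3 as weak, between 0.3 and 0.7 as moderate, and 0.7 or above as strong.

r = -0.09 < 0 so the relationship is negative.
|r| = 0.09, which falls in the weak range.

weak negative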